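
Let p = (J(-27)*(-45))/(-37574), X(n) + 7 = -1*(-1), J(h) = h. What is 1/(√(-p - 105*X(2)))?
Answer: √98831455810/7890945 ≈ 0.039840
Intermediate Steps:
X(n) = -6 (X(n) = -7 - 1*(-1) = -7 + 1 = -6)
p = -1215/37574 (p = -27*(-45)/(-37574) = 1215*(-1/37574) = -1215/37574 ≈ -0.032336)
1/(√(-p - 105*X(2))) = 1/(√(-1*(-1215/37574) - 105*(-6))) = 1/(√(1215/37574 + 630)) = 1/(√(23672835/37574)) = 1/(3*√98831455810/37574) = √98831455810/7890945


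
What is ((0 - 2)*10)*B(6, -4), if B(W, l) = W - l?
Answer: -200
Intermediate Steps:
((0 - 2)*10)*B(6, -4) = ((0 - 2)*10)*(6 - 1*(-4)) = (-2*10)*(6 + 4) = -20*10 = -200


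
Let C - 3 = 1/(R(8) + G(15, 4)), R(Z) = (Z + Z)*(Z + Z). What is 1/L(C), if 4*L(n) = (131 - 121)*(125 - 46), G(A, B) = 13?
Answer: 2/395 ≈ 0.0050633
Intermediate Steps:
R(Z) = 4*Z² (R(Z) = (2*Z)*(2*Z) = 4*Z²)
C = 808/269 (C = 3 + 1/(4*8² + 13) = 3 + 1/(4*64 + 13) = 3 + 1/(256 + 13) = 3 + 1/269 = 808/269 ≈ 3.0037)
L(n) = 395/2 (L(n) = ((131 - 121)*(125 - 46))/4 = (10*79)/4 = (¼)*790 = 395/2)
1/L(C) = 1/(395/2) = 2/395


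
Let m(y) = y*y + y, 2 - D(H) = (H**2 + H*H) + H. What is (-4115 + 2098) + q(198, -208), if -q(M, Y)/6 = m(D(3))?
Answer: -4069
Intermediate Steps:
D(H) = 2 - H - 2*H**2 (D(H) = 2 - ((H**2 + H*H) + H) = 2 - ((H**2 + H**2) + H) = 2 - (2*H**2 + H) = 2 - (H + 2*H**2) = 2 + (-H - 2*H**2) = 2 - H - 2*H**2)
m(y) = y + y**2 (m(y) = y**2 + y = y + y**2)
q(M, Y) = -2052 (q(M, Y) = -6*(2 - 1*3 - 2*3**2)*(1 + (2 - 1*3 - 2*3**2)) = -6*(2 - 3 - 2*9)*(1 + (2 - 3 - 2*9)) = -6*(2 - 3 - 18)*(1 + (2 - 3 - 18)) = -(-114)*(1 - 19) = -(-114)*(-18) = -6*342 = -2052)
(-4115 + 2098) + q(198, -208) = (-4115 + 2098) - 2052 = -2017 - 2052 = -4069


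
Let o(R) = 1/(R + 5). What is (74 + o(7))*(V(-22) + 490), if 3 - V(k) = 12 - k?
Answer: 136017/4 ≈ 34004.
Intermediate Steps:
V(k) = -9 + k (V(k) = 3 - (12 - k) = 3 + (-12 + k) = -9 + k)
o(R) = 1/(5 + R)
(74 + o(7))*(V(-22) + 490) = (74 + 1/(5 + 7))*((-9 - 22) + 490) = (74 + 1/12)*(-31 + 490) = (74 + 1/12)*459 = (889/12)*459 = 136017/4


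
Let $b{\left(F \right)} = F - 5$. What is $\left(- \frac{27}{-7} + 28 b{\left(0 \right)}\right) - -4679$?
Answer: $\frac{31800}{7} \approx 4542.9$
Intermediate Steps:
$b{\left(F \right)} = -5 + F$
$\left(- \frac{27}{-7} + 28 b{\left(0 \right)}\right) - -4679 = \left(- \frac{27}{-7} + 28 \left(-5 + 0\right)\right) - -4679 = \left(\left(-27\right) \left(- \frac{1}{7}\right) + 28 \left(-5\right)\right) + 4679 = \left(\frac{27}{7} - 140\right) + 4679 = - \frac{953}{7} + 4679 = \frac{31800}{7}$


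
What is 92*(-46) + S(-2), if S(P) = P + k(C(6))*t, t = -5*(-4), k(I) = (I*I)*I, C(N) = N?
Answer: 86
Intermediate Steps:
k(I) = I**3 (k(I) = I**2*I = I**3)
t = 20
S(P) = 4320 + P (S(P) = P + 6**3*20 = P + 216*20 = P + 4320 = 4320 + P)
92*(-46) + S(-2) = 92*(-46) + (4320 - 2) = -4232 + 4318 = 86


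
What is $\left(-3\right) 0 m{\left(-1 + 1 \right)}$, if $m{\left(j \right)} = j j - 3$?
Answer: $0$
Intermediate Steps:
$m{\left(j \right)} = -3 + j^{2}$ ($m{\left(j \right)} = j^{2} - 3 = -3 + j^{2}$)
$\left(-3\right) 0 m{\left(-1 + 1 \right)} = \left(-3\right) 0 \left(-3 + \left(-1 + 1\right)^{2}\right) = 0 \left(-3 + 0^{2}\right) = 0 \left(-3 + 0\right) = 0 \left(-3\right) = 0$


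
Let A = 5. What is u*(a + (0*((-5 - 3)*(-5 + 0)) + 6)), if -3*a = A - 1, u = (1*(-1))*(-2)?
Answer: 28/3 ≈ 9.3333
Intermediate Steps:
u = 2 (u = -1*(-2) = 2)
a = -4/3 (a = -(5 - 1)/3 = -1/3*4 = -4/3 ≈ -1.3333)
u*(a + (0*((-5 - 3)*(-5 + 0)) + 6)) = 2*(-4/3 + (0*((-5 - 3)*(-5 + 0)) + 6)) = 2*(-4/3 + (0*(-8*(-5)) + 6)) = 2*(-4/3 + (0*40 + 6)) = 2*(-4/3 + (0 + 6)) = 2*(-4/3 + 6) = 2*(14/3) = 28/3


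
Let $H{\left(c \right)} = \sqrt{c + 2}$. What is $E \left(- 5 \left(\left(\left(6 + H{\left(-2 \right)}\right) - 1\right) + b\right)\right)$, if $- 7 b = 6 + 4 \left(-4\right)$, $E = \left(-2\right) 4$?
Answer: $\frac{1800}{7} \approx 257.14$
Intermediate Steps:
$E = -8$
$H{\left(c \right)} = \sqrt{2 + c}$
$b = \frac{10}{7}$ ($b = - \frac{6 + 4 \left(-4\right)}{7} = - \frac{6 - 16}{7} = \left(- \frac{1}{7}\right) \left(-10\right) = \frac{10}{7} \approx 1.4286$)
$E \left(- 5 \left(\left(\left(6 + H{\left(-2 \right)}\right) - 1\right) + b\right)\right) = - 8 \left(- 5 \left(\left(\left(6 + \sqrt{2 - 2}\right) - 1\right) + \frac{10}{7}\right)\right) = - 8 \left(- 5 \left(\left(\left(6 + \sqrt{0}\right) - 1\right) + \frac{10}{7}\right)\right) = - 8 \left(- 5 \left(\left(\left(6 + 0\right) - 1\right) + \frac{10}{7}\right)\right) = - 8 \left(- 5 \left(\left(6 - 1\right) + \frac{10}{7}\right)\right) = - 8 \left(- 5 \left(5 + \frac{10}{7}\right)\right) = - 8 \left(\left(-5\right) \frac{45}{7}\right) = \left(-8\right) \left(- \frac{225}{7}\right) = \frac{1800}{7}$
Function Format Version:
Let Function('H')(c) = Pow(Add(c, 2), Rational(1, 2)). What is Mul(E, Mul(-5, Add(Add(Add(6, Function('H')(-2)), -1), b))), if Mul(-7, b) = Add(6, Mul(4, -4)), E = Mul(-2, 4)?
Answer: Rational(1800, 7) ≈ 257.14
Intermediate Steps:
E = -8
Function('H')(c) = Pow(Add(2, c), Rational(1, 2))
b = Rational(10, 7) (b = Mul(Rational(-1, 7), Add(6, Mul(4, -4))) = Mul(Rational(-1, 7), Add(6, -16)) = Mul(Rational(-1, 7), -10) = Rational(10, 7) ≈ 1.4286)
Mul(E, Mul(-5, Add(Add(Add(6, Function('H')(-2)), -1), b))) = Mul(-8, Mul(-5, Add(Add(Add(6, Pow(Add(2, -2), Rational(1, 2))), -1), Rational(10, 7)))) = Mul(-8, Mul(-5, Add(Add(Add(6, Pow(0, Rational(1, 2))), -1), Rational(10, 7)))) = Mul(-8, Mul(-5, Add(Add(Add(6, 0), -1), Rational(10, 7)))) = Mul(-8, Mul(-5, Add(Add(6, -1), Rational(10, 7)))) = Mul(-8, Mul(-5, Add(5, Rational(10, 7)))) = Mul(-8, Mul(-5, Rational(45, 7))) = Mul(-8, Rational(-225, 7)) = Rational(1800, 7)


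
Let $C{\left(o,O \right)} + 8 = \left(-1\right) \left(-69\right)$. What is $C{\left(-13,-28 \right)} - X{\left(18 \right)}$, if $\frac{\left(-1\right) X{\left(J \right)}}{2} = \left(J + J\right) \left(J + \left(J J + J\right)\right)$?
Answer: $25981$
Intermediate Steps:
$C{\left(o,O \right)} = 61$ ($C{\left(o,O \right)} = -8 - -69 = -8 + 69 = 61$)
$X{\left(J \right)} = - 4 J \left(J^{2} + 2 J\right)$ ($X{\left(J \right)} = - 2 \left(J + J\right) \left(J + \left(J J + J\right)\right) = - 2 \cdot 2 J \left(J + \left(J^{2} + J\right)\right) = - 2 \cdot 2 J \left(J + \left(J + J^{2}\right)\right) = - 2 \cdot 2 J \left(J^{2} + 2 J\right) = - 4 J \left(J^{2} + 2 J\right)$)
$C{\left(-13,-28 \right)} - X{\left(18 \right)} = 61 - 4 \cdot 18^{2} \left(-2 - 18\right) = 61 - 4 \cdot 324 \left(-2 - 18\right) = 61 - 4 \cdot 324 \left(-20\right) = 61 - -25920 = 61 + 25920 = 25981$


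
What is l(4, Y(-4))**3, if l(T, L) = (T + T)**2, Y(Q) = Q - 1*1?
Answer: 262144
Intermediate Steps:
Y(Q) = -1 + Q (Y(Q) = Q - 1 = -1 + Q)
l(T, L) = 4*T**2 (l(T, L) = (2*T)**2 = 4*T**2)
l(4, Y(-4))**3 = (4*4**2)**3 = (4*16)**3 = 64**3 = 262144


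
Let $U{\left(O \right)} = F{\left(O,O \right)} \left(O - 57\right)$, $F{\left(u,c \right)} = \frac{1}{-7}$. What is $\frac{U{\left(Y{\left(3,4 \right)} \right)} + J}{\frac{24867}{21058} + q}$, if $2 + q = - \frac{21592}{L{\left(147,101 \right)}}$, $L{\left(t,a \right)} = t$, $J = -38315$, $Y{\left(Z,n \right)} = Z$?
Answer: $\frac{118581198918}{457219939} \approx 259.35$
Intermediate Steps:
$F{\left(u,c \right)} = - \frac{1}{7}$
$U{\left(O \right)} = \frac{57}{7} - \frac{O}{7}$ ($U{\left(O \right)} = - \frac{O - 57}{7} = - \frac{-57 + O}{7} = \frac{57}{7} - \frac{O}{7}$)
$q = - \frac{21886}{147}$ ($q = -2 - \frac{21592}{147} = - \frac{21886}{147} \approx -148.88$)
$\frac{U{\left(Y{\left(3,4 \right)} \right)} + J}{\frac{24867}{21058} + q} = \frac{\left(\frac{57}{7} - \frac{3}{7}\right) - 38315}{\frac{24867}{21058} - \frac{21886}{147}} = \frac{\left(\frac{57}{7} - \frac{3}{7}\right) - 38315}{24867 \cdot \frac{1}{21058} - \frac{21886}{147}} = \frac{\frac{54}{7} - 38315}{\frac{24867}{21058} - \frac{21886}{147}} = - \frac{268151}{7 \left(- \frac{457219939}{3095526}\right)} = \left(- \frac{268151}{7}\right) \left(- \frac{3095526}{457219939}\right) = \frac{118581198918}{457219939}$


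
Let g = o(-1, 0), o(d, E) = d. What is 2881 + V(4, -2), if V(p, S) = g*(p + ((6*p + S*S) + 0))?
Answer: 2849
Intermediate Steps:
g = -1
V(p, S) = -S² - 7*p (V(p, S) = -(p + ((6*p + S*S) + 0)) = -(p + ((6*p + S²) + 0)) = -(p + ((S² + 6*p) + 0)) = -(p + (S² + 6*p)) = -(S² + 7*p) = -S² - 7*p)
2881 + V(4, -2) = 2881 + (-1*(-2)² - 7*4) = 2881 + (-1*4 - 28) = 2881 + (-4 - 28) = 2881 - 32 = 2849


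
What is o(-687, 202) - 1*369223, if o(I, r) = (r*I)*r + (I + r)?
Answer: -28402056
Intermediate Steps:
o(I, r) = I + r + I*r² (o(I, r) = (I*r)*r + (I + r) = I*r² + (I + r) = I + r + I*r²)
o(-687, 202) - 1*369223 = (-687 + 202 - 687*202²) - 1*369223 = (-687 + 202 - 687*40804) - 369223 = (-687 + 202 - 28032348) - 369223 = -28032833 - 369223 = -28402056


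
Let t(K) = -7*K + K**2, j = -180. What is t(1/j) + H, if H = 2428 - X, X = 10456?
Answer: -260105939/32400 ≈ -8028.0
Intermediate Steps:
t(K) = K**2 - 7*K
H = -8028 (H = 2428 - 1*10456 = 2428 - 10456 = -8028)
t(1/j) + H = (-7 + 1/(-180))/(-180) - 8028 = -(-7 - 1/180)/180 - 8028 = -1/180*(-1261/180) - 8028 = 1261/32400 - 8028 = -260105939/32400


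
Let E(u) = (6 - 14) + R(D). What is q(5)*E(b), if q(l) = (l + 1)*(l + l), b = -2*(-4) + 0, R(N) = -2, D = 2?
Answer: -600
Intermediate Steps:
b = 8 (b = 8 + 0 = 8)
E(u) = -10 (E(u) = (6 - 14) - 2 = -8 - 2 = -10)
q(l) = 2*l*(1 + l) (q(l) = (1 + l)*(2*l) = 2*l*(1 + l))
q(5)*E(b) = (2*5*(1 + 5))*(-10) = (2*5*6)*(-10) = 60*(-10) = -600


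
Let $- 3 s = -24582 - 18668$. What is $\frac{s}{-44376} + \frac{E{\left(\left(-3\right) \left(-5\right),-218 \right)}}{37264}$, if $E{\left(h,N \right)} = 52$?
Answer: $- \frac{12537073}{38756889} \approx -0.32348$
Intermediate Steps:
$s = \frac{43250}{3}$ ($s = - \frac{-24582 - 18668}{3} = \left(- \frac{1}{3}\right) \left(-43250\right) = \frac{43250}{3} \approx 14417.0$)
$\frac{s}{-44376} + \frac{E{\left(\left(-3\right) \left(-5\right),-218 \right)}}{37264} = \frac{43250}{3 \left(-44376\right)} + \frac{52}{37264} = \frac{43250}{3} \left(- \frac{1}{44376}\right) + 52 \cdot \frac{1}{37264} = - \frac{21625}{66564} + \frac{13}{9316} = - \frac{12537073}{38756889}$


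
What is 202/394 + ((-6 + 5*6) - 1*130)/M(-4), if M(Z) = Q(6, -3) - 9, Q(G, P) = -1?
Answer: 10946/985 ≈ 11.113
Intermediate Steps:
M(Z) = -10 (M(Z) = -1 - 9 = -10)
202/394 + ((-6 + 5*6) - 1*130)/M(-4) = 202/394 + ((-6 + 5*6) - 1*130)/(-10) = 202*(1/394) + ((-6 + 30) - 130)*(-⅒) = 101/197 + (24 - 130)*(-⅒) = 101/197 - 106*(-⅒) = 101/197 + 53/5 = 10946/985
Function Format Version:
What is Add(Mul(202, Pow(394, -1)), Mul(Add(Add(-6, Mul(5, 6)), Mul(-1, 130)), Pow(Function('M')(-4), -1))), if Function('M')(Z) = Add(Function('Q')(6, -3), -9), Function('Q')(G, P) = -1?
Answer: Rational(10946, 985) ≈ 11.113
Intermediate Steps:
Function('M')(Z) = -10 (Function('M')(Z) = Add(-1, -9) = -10)
Add(Mul(202, Pow(394, -1)), Mul(Add(Add(-6, Mul(5, 6)), Mul(-1, 130)), Pow(Function('M')(-4), -1))) = Add(Mul(202, Pow(394, -1)), Mul(Add(Add(-6, Mul(5, 6)), Mul(-1, 130)), Pow(-10, -1))) = Add(Mul(202, Rational(1, 394)), Mul(Add(Add(-6, 30), -130), Rational(-1, 10))) = Add(Rational(101, 197), Mul(Add(24, -130), Rational(-1, 10))) = Add(Rational(101, 197), Mul(-106, Rational(-1, 10))) = Add(Rational(101, 197), Rational(53, 5)) = Rational(10946, 985)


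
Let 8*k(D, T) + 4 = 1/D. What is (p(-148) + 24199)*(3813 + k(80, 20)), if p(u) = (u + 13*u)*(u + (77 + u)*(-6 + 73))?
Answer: 24857166147359/640 ≈ 3.8839e+10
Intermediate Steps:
p(u) = 14*u*(5159 + 68*u) (p(u) = (14*u)*(u + (77 + u)*67) = (14*u)*(u + (5159 + 67*u)) = (14*u)*(5159 + 68*u) = 14*u*(5159 + 68*u))
k(D, T) = -½ + 1/(8*D)
(p(-148) + 24199)*(3813 + k(80, 20)) = (14*(-148)*(5159 + 68*(-148)) + 24199)*(3813 + (⅛)*(1 - 4*80)/80) = (14*(-148)*(5159 - 10064) + 24199)*(3813 + (⅛)*(1/80)*(1 - 320)) = (14*(-148)*(-4905) + 24199)*(3813 + (⅛)*(1/80)*(-319)) = (10163160 + 24199)*(3813 - 319/640) = 10187359*(2440001/640) = 24857166147359/640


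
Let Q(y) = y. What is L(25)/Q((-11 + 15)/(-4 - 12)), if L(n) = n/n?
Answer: -4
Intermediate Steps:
L(n) = 1
L(25)/Q((-11 + 15)/(-4 - 12)) = 1/((-11 + 15)/(-4 - 12)) = 1/(4/(-16)) = 1/(4*(-1/16)) = 1/(-¼) = 1*(-4) = -4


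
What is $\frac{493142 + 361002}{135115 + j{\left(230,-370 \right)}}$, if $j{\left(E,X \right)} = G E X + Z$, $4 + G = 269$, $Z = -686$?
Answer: $- \frac{854144}{22417071} \approx -0.038102$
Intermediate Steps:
$G = 265$ ($G = -4 + 269 = 265$)
$j{\left(E,X \right)} = -686 + 265 E X$ ($j{\left(E,X \right)} = 265 E X - 686 = -686 + 265 E X$)
$\frac{493142 + 361002}{135115 + j{\left(230,-370 \right)}} = \frac{493142 + 361002}{135115 + \left(-686 + 265 \cdot 230 \left(-370\right)\right)} = \frac{854144}{135115 - 22552186} = \frac{854144}{-22417071} = 854144 \left(- \frac{1}{22417071}\right) = - \frac{854144}{22417071}$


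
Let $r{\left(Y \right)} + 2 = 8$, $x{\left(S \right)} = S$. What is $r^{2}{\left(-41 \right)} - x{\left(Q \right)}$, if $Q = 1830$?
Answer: $-1794$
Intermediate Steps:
$r{\left(Y \right)} = 6$ ($r{\left(Y \right)} = -2 + 8 = 6$)
$r^{2}{\left(-41 \right)} - x{\left(Q \right)} = 6^{2} - 1830 = 36 - 1830 = -1794$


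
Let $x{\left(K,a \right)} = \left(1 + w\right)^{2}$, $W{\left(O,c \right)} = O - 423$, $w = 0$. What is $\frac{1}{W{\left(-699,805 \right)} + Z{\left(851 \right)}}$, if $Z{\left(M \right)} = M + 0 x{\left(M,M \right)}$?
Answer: $- \frac{1}{271} \approx -0.00369$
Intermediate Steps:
$W{\left(O,c \right)} = -423 + O$
$x{\left(K,a \right)} = 1$ ($x{\left(K,a \right)} = \left(1 + 0\right)^{2} = 1^{2} = 1$)
$Z{\left(M \right)} = M$ ($Z{\left(M \right)} = M + 0 \cdot 1 = M + 0 = M$)
$\frac{1}{W{\left(-699,805 \right)} + Z{\left(851 \right)}} = \frac{1}{\left(-423 - 699\right) + 851} = \frac{1}{-1122 + 851} = \frac{1}{-271} = - \frac{1}{271}$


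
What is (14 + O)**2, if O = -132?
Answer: 13924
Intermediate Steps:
(14 + O)**2 = (14 - 132)**2 = (-118)**2 = 13924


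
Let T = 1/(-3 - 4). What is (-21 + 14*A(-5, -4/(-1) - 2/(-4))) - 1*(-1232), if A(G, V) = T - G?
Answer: 1279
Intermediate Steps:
T = -⅐ (T = 1/(-7) = -⅐ ≈ -0.14286)
A(G, V) = -⅐ - G
(-21 + 14*A(-5, -4/(-1) - 2/(-4))) - 1*(-1232) = (-21 + 14*(-⅐ - 1*(-5))) - 1*(-1232) = (-21 + 14*(-⅐ + 5)) + 1232 = (-21 + 14*(34/7)) + 1232 = (-21 + 68) + 1232 = 47 + 1232 = 1279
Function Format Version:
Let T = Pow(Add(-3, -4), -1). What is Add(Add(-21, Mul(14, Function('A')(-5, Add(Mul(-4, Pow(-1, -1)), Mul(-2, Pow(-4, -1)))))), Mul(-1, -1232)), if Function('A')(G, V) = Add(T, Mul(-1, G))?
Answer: 1279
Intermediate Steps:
T = Rational(-1, 7) (T = Pow(-7, -1) = Rational(-1, 7) ≈ -0.14286)
Function('A')(G, V) = Add(Rational(-1, 7), Mul(-1, G))
Add(Add(-21, Mul(14, Function('A')(-5, Add(Mul(-4, Pow(-1, -1)), Mul(-2, Pow(-4, -1)))))), Mul(-1, -1232)) = Add(Add(-21, Mul(14, Add(Rational(-1, 7), Mul(-1, -5)))), Mul(-1, -1232)) = Add(Add(-21, Mul(14, Add(Rational(-1, 7), 5))), 1232) = Add(Add(-21, Mul(14, Rational(34, 7))), 1232) = Add(Add(-21, 68), 1232) = Add(47, 1232) = 1279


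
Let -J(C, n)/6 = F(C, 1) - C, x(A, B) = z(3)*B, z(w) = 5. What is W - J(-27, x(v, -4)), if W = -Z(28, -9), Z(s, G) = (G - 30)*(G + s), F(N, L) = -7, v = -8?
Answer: 861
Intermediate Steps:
x(A, B) = 5*B
Z(s, G) = (-30 + G)*(G + s)
J(C, n) = 42 + 6*C (J(C, n) = -6*(-7 - C) = 42 + 6*C)
W = 741 (W = -((-9)**2 - 30*(-9) - 30*28 - 9*28) = -(81 + 270 - 840 - 252) = -1*(-741) = 741)
W - J(-27, x(v, -4)) = 741 - (42 + 6*(-27)) = 741 - (42 - 162) = 741 - 1*(-120) = 741 + 120 = 861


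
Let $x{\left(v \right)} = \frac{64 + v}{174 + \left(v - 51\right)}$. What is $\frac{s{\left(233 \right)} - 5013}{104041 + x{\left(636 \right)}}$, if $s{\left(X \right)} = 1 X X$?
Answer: $\frac{37400484}{78967819} \approx 0.47362$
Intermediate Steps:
$s{\left(X \right)} = X^{2}$ ($s{\left(X \right)} = X X = X^{2}$)
$x{\left(v \right)} = \frac{64 + v}{123 + v}$ ($x{\left(v \right)} = \frac{64 + v}{174 + \left(-51 + v\right)} = \frac{64 + v}{123 + v}$)
$\frac{s{\left(233 \right)} - 5013}{104041 + x{\left(636 \right)}} = \frac{233^{2} - 5013}{104041 + \frac{64 + 636}{123 + 636}} = \frac{54289 - 5013}{104041 + \frac{1}{759} \cdot 700} = \frac{49276}{104041 + \frac{1}{759} \cdot 700} = \frac{49276}{104041 + \frac{700}{759}} = \frac{49276}{\frac{78967819}{759}} = 49276 \cdot \frac{759}{78967819} = \frac{37400484}{78967819}$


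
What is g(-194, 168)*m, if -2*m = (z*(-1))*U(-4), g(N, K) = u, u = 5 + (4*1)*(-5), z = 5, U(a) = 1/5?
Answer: -15/2 ≈ -7.5000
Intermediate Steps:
U(a) = ⅕
u = -15 (u = 5 + 4*(-5) = 5 - 20 = -15)
g(N, K) = -15
m = ½ (m = -5*(-1)/(2*5) = -(-5)/(2*5) = -½*(-1) = ½ ≈ 0.50000)
g(-194, 168)*m = -15*½ = -15/2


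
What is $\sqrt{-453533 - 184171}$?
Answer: $6 i \sqrt{17714} \approx 798.56 i$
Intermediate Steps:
$\sqrt{-453533 - 184171} = \sqrt{-637704} = 6 i \sqrt{17714}$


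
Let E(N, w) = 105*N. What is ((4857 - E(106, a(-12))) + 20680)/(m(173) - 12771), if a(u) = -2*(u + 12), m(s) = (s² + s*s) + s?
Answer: 14407/47260 ≈ 0.30485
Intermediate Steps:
m(s) = s + 2*s² (m(s) = (s² + s²) + s = 2*s² + s = s + 2*s²)
a(u) = -24 - 2*u (a(u) = -2*(12 + u) = -24 - 2*u)
((4857 - E(106, a(-12))) + 20680)/(m(173) - 12771) = ((4857 - 105*106) + 20680)/(173*(1 + 2*173) - 12771) = ((4857 - 1*11130) + 20680)/(173*(1 + 346) - 12771) = ((4857 - 11130) + 20680)/(173*347 - 12771) = (-6273 + 20680)/(60031 - 12771) = 14407/47260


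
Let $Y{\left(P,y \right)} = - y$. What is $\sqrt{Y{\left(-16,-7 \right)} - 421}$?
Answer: $3 i \sqrt{46} \approx 20.347 i$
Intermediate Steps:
$\sqrt{Y{\left(-16,-7 \right)} - 421} = \sqrt{\left(-1\right) \left(-7\right) - 421} = \sqrt{7 - 421} = \sqrt{-414} = 3 i \sqrt{46}$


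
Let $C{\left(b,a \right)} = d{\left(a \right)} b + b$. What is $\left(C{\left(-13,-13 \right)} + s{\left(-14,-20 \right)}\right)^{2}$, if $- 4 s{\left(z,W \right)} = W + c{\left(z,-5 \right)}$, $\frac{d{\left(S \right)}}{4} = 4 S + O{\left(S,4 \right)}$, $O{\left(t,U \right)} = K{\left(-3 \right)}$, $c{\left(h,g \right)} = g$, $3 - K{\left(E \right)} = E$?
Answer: $\frac{91030681}{16} \approx 5.6894 \cdot 10^{6}$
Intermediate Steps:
$K{\left(E \right)} = 3 - E$
$O{\left(t,U \right)} = 6$ ($O{\left(t,U \right)} = 3 - -3 = 3 + 3 = 6$)
$d{\left(S \right)} = 24 + 16 S$ ($d{\left(S \right)} = 4 \left(4 S + 6\right) = 4 \left(6 + 4 S\right) = 24 + 16 S$)
$s{\left(z,W \right)} = \frac{5}{4} - \frac{W}{4}$ ($s{\left(z,W \right)} = - \frac{W - 5}{4} = - \frac{-5 + W}{4} = \frac{5}{4} - \frac{W}{4}$)
$C{\left(b,a \right)} = b + b \left(24 + 16 a\right)$ ($C{\left(b,a \right)} = \left(24 + 16 a\right) b + b = b \left(24 + 16 a\right) + b = b + b \left(24 + 16 a\right)$)
$\left(C{\left(-13,-13 \right)} + s{\left(-14,-20 \right)}\right)^{2} = \left(- 13 \left(25 + 16 \left(-13\right)\right) + \left(\frac{5}{4} - -5\right)\right)^{2} = \left(- 13 \left(25 - 208\right) + \left(\frac{5}{4} + 5\right)\right)^{2} = \left(\left(-13\right) \left(-183\right) + \frac{25}{4}\right)^{2} = \left(2379 + \frac{25}{4}\right)^{2} = \left(\frac{9541}{4}\right)^{2} = \frac{91030681}{16}$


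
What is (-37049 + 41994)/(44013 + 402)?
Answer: 989/8883 ≈ 0.11134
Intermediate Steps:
(-37049 + 41994)/(44013 + 402) = 4945/44415 = 4945*(1/44415) = 989/8883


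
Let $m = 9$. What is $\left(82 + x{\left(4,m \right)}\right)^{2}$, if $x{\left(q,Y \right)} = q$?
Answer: $7396$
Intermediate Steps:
$\left(82 + x{\left(4,m \right)}\right)^{2} = \left(82 + 4\right)^{2} = 86^{2} = 7396$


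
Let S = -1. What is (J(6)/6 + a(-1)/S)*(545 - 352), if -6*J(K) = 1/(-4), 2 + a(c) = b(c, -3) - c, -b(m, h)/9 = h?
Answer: -722399/144 ≈ -5016.7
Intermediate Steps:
b(m, h) = -9*h
a(c) = 25 - c (a(c) = -2 + (-9*(-3) - c) = -2 + (27 - c) = 25 - c)
J(K) = 1/24 (J(K) = -1/6/(-4) = -1/6*(-1/4) = 1/24)
(J(6)/6 + a(-1)/S)*(545 - 352) = ((1/24)/6 + (25 - 1*(-1))/(-1))*(545 - 352) = ((1/24)*(1/6) + (25 + 1)*(-1))*193 = (1/144 + 26*(-1))*193 = (1/144 - 26)*193 = -3743/144*193 = -722399/144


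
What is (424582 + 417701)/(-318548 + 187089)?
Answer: -842283/131459 ≈ -6.4072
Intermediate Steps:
(424582 + 417701)/(-318548 + 187089) = 842283/(-131459) = 842283*(-1/131459) = -842283/131459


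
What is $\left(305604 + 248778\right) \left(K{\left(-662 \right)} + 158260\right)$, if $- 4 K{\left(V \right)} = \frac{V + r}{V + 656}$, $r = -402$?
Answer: $87711917718$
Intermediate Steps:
$K{\left(V \right)} = - \frac{-402 + V}{4 \left(656 + V\right)}$ ($K{\left(V \right)} = - \frac{\left(V - 402\right) \frac{1}{V + 656}}{4} = - \frac{\left(-402 + V\right) \frac{1}{656 + V}}{4} = - \frac{\frac{1}{656 + V} \left(-402 + V\right)}{4} = - \frac{-402 + V}{4 \left(656 + V\right)}$)
$\left(305604 + 248778\right) \left(K{\left(-662 \right)} + 158260\right) = \left(305604 + 248778\right) \left(\frac{402 - -662}{4 \left(656 - 662\right)} + 158260\right) = 554382 \left(\frac{402 + 662}{4 \left(-6\right)} + 158260\right) = 554382 \left(\frac{1}{4} \left(- \frac{1}{6}\right) 1064 + 158260\right) = 554382 \left(- \frac{133}{3} + 158260\right) = 554382 \cdot \frac{474647}{3} = 87711917718$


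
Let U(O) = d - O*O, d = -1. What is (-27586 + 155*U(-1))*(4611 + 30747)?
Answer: -986346768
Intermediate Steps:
U(O) = -1 - O**2 (U(O) = -1 - O*O = -1 - O**2)
(-27586 + 155*U(-1))*(4611 + 30747) = (-27586 + 155*(-1 - 1*(-1)**2))*(4611 + 30747) = (-27586 + 155*(-1 - 1*1))*35358 = (-27586 + 155*(-1 - 1))*35358 = (-27586 + 155*(-2))*35358 = (-27586 - 310)*35358 = -27896*35358 = -986346768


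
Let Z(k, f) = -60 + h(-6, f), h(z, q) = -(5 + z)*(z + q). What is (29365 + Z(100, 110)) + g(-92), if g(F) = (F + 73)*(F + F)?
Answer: 32905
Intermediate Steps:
h(z, q) = -(5 + z)*(q + z)
g(F) = 2*F*(73 + F) (g(F) = (73 + F)*(2*F) = 2*F*(73 + F))
Z(k, f) = -66 + f (Z(k, f) = -60 + (-1*(-6)² - 5*f - 5*(-6) - 1*f*(-6)) = -60 + (-1*36 - 5*f + 30 + 6*f) = -60 + (-36 - 5*f + 30 + 6*f) = -60 + (-6 + f) = -66 + f)
(29365 + Z(100, 110)) + g(-92) = (29365 + (-66 + 110)) + 2*(-92)*(73 - 92) = (29365 + 44) + 2*(-92)*(-19) = 29409 + 3496 = 32905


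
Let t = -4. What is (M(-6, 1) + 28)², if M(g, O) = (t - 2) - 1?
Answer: 441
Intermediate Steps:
M(g, O) = -7 (M(g, O) = (-4 - 2) - 1 = -6 - 1 = -7)
(M(-6, 1) + 28)² = (-7 + 28)² = 21² = 441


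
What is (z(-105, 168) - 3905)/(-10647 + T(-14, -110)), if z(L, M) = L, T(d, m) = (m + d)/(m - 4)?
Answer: 228570/606817 ≈ 0.37667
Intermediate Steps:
T(d, m) = (d + m)/(-4 + m)
(z(-105, 168) - 3905)/(-10647 + T(-14, -110)) = (-105 - 3905)/(-10647 + (-14 - 110)/(-4 - 110)) = -4010/(-10647 - 124/(-114)) = -4010/(-10647 - 1/114*(-124)) = -4010/(-10647 + 62/57) = -4010/(-606817/57) = -4010*(-57/606817) = 228570/606817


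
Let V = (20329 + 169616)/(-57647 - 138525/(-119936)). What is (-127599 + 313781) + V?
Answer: 1287204577014674/6913812067 ≈ 1.8618e+5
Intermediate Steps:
V = -22781243520/6913812067 (V = 189945/(-57647 - 138525*(-1/119936)) = 189945/(-57647 + 138525/119936) = 189945/(-6913812067/119936) = 189945*(-119936/6913812067) = -22781243520/6913812067 ≈ -3.2950)
(-127599 + 313781) + V = (-127599 + 313781) - 22781243520/6913812067 = 186182 - 22781243520/6913812067 = 1287204577014674/6913812067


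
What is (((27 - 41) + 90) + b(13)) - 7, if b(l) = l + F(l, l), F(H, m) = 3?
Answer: 85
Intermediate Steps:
b(l) = 3 + l (b(l) = l + 3 = 3 + l)
(((27 - 41) + 90) + b(13)) - 7 = (((27 - 41) + 90) + (3 + 13)) - 7 = ((-14 + 90) + 16) - 7 = (76 + 16) - 7 = 92 - 7 = 85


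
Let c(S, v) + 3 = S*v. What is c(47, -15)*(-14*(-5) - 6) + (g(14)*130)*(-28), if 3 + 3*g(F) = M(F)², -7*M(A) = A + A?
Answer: -183256/3 ≈ -61085.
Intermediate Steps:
c(S, v) = -3 + S*v
M(A) = -2*A/7 (M(A) = -(A + A)/7 = -2*A/7)
g(F) = -1 + 4*F²/147 (g(F) = -1 + (-2*F/7)²/3 = -1 + (4*F²/49)/3 = -1 + 4*F²/147)
c(47, -15)*(-14*(-5) - 6) + (g(14)*130)*(-28) = (-3 + 47*(-15))*(-14*(-5) - 6) + ((-1 + (4/147)*14²)*130)*(-28) = (-3 - 705)*(70 - 6) + ((-1 + (4/147)*196)*130)*(-28) = -708*64 + ((-1 + 16/3)*130)*(-28) = -45312 + ((13/3)*130)*(-28) = -45312 + (1690/3)*(-28) = -45312 - 47320/3 = -183256/3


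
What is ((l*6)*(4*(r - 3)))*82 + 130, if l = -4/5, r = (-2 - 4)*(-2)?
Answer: -70198/5 ≈ -14040.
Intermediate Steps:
r = 12 (r = -6*(-2) = 12)
l = -⅘ (l = -4*⅕ = -⅘ ≈ -0.80000)
((l*6)*(4*(r - 3)))*82 + 130 = ((-⅘*6)*(4*(12 - 3)))*82 + 130 = -96*9/5*82 + 130 = -24/5*36*82 + 130 = -864/5*82 + 130 = -70848/5 + 130 = -70198/5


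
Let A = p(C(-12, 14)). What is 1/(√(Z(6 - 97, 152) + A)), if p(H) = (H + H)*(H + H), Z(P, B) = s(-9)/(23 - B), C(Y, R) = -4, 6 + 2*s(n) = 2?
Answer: √1065282/8258 ≈ 0.12498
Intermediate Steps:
s(n) = -2 (s(n) = -3 + (½)*2 = -3 + 1 = -2)
Z(P, B) = -2/(23 - B)
p(H) = 4*H² (p(H) = (2*H)*(2*H) = 4*H²)
A = 64 (A = 4*(-4)² = 4*16 = 64)
1/(√(Z(6 - 97, 152) + A)) = 1/(√(2/(-23 + 152) + 64)) = 1/(√(2/129 + 64)) = 1/(√(8258/129)) = 1/(√1065282/129) = √1065282/8258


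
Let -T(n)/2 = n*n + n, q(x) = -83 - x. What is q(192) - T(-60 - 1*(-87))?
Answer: 1237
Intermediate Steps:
T(n) = -2*n - 2*n² (T(n) = -2*(n*n + n) = -2*(n² + n) = -2*(n + n²) = -2*n - 2*n²)
q(192) - T(-60 - 1*(-87)) = (-83 - 1*192) - (-2)*(-60 - 1*(-87))*(1 + (-60 - 1*(-87))) = (-83 - 192) - (-2)*(-60 + 87)*(1 + (-60 + 87)) = -275 - (-2)*27*(1 + 27) = -275 - (-2)*27*28 = -275 - 1*(-1512) = -275 + 1512 = 1237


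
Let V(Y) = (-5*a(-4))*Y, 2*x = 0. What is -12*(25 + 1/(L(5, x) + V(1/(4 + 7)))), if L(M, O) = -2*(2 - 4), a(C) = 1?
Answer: -3944/13 ≈ -303.38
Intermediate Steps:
x = 0 (x = (½)*0 = 0)
L(M, O) = 4 (L(M, O) = -2*(-2) = 4)
V(Y) = -5*Y (V(Y) = (-5*1)*Y = -5*Y)
-12*(25 + 1/(L(5, x) + V(1/(4 + 7)))) = -12*(25 + 1/(4 - 5/(4 + 7))) = -12*(25 + 1/(4 - 5/11)) = -12*(25 + 1/(39/11)) = -12*(25 + 11/39) = -12*986/39 = -3944/13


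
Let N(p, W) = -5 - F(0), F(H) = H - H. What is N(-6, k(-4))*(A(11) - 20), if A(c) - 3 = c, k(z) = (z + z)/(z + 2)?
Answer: 30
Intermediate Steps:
F(H) = 0
k(z) = 2*z/(2 + z) (k(z) = (2*z)/(2 + z) = 2*z/(2 + z))
N(p, W) = -5 (N(p, W) = -5 - 1*0 = -5 + 0 = -5)
A(c) = 3 + c
N(-6, k(-4))*(A(11) - 20) = -5*((3 + 11) - 20) = -5*(14 - 20) = -5*(-6) = 30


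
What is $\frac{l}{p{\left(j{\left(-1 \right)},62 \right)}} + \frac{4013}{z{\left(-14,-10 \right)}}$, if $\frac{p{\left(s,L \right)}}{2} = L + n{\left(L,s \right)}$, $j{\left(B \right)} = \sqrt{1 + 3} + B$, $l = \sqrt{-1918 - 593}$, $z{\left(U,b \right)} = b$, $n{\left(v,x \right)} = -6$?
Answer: $- \frac{4013}{10} + \frac{9 i \sqrt{31}}{112} \approx -401.3 + 0.44741 i$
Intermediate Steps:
$l = 9 i \sqrt{31}$ ($l = \sqrt{-2511} = 9 i \sqrt{31} \approx 50.11 i$)
$j{\left(B \right)} = 2 + B$ ($j{\left(B \right)} = \sqrt{4} + B = 2 + B$)
$p{\left(s,L \right)} = -12 + 2 L$ ($p{\left(s,L \right)} = 2 \left(L - 6\right) = 2 \left(-6 + L\right) = -12 + 2 L$)
$\frac{l}{p{\left(j{\left(-1 \right)},62 \right)}} + \frac{4013}{z{\left(-14,-10 \right)}} = \frac{9 i \sqrt{31}}{-12 + 2 \cdot 62} + \frac{4013}{-10} = \frac{9 i \sqrt{31}}{-12 + 124} + 4013 \left(- \frac{1}{10}\right) = \frac{9 i \sqrt{31}}{112} - \frac{4013}{10} = - \frac{4013}{10} + \frac{9 i \sqrt{31}}{112}$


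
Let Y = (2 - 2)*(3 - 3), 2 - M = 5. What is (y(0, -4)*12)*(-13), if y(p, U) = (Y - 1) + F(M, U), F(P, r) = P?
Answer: 624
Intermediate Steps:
M = -3 (M = 2 - 1*5 = 2 - 5 = -3)
Y = 0 (Y = 0*0 = 0)
y(p, U) = -4 (y(p, U) = (0 - 1) - 3 = -1 - 3 = -4)
(y(0, -4)*12)*(-13) = -4*12*(-13) = -48*(-13) = 624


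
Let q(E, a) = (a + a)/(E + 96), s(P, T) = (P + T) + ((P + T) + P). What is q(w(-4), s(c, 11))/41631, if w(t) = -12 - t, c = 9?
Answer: 49/1831764 ≈ 2.6750e-5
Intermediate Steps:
s(P, T) = 2*T + 3*P (s(P, T) = (P + T) + (T + 2*P) = 2*T + 3*P)
q(E, a) = 2*a/(96 + E) (q(E, a) = (2*a)/(96 + E) = 2*a/(96 + E))
q(w(-4), s(c, 11))/41631 = (2*(2*11 + 3*9)/(96 + (-12 - 1*(-4))))/41631 = (2*(22 + 27)/(96 + (-12 + 4)))*(1/41631) = (2*49/(96 - 8))*(1/41631) = (2*49/88)*(1/41631) = (2*49*(1/88))*(1/41631) = (49/44)*(1/41631) = 49/1831764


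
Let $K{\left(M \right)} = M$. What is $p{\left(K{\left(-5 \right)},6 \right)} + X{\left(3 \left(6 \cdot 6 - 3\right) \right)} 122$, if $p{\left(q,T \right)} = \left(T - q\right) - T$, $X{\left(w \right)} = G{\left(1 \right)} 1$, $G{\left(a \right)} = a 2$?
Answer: $249$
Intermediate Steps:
$G{\left(a \right)} = 2 a$
$X{\left(w \right)} = 2$ ($X{\left(w \right)} = 2 \cdot 1 \cdot 1 = 2 \cdot 1 = 2$)
$p{\left(q,T \right)} = - q$
$p{\left(K{\left(-5 \right)},6 \right)} + X{\left(3 \left(6 \cdot 6 - 3\right) \right)} 122 = \left(-1\right) \left(-5\right) + 2 \cdot 122 = 5 + 244 = 249$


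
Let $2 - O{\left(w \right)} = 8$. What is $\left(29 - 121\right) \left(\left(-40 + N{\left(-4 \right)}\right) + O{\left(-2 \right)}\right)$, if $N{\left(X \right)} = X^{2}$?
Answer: $2760$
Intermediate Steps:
$O{\left(w \right)} = -6$ ($O{\left(w \right)} = 2 - 8 = -6$)
$\left(29 - 121\right) \left(\left(-40 + N{\left(-4 \right)}\right) + O{\left(-2 \right)}\right) = \left(29 - 121\right) \left(\left(-40 + \left(-4\right)^{2}\right) - 6\right) = - 92 \left(\left(-40 + 16\right) - 6\right) = - 92 \left(-24 - 6\right) = \left(-92\right) \left(-30\right) = 2760$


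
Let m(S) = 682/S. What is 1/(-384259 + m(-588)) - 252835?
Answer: -28563398750939/112972487 ≈ -2.5284e+5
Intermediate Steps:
1/(-384259 + m(-588)) - 252835 = 1/(-384259 + 682/(-588)) - 252835 = 1/(-384259 + 682*(-1/588)) - 252835 = 1/(-384259 - 341/294) - 252835 = 1/(-112972487/294) - 252835 = -294/112972487 - 252835 = -28563398750939/112972487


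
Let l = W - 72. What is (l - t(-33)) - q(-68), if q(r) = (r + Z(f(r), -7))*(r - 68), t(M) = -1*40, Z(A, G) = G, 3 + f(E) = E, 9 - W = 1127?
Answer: -11350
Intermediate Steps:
W = -1118 (W = 9 - 1*1127 = 9 - 1127 = -1118)
f(E) = -3 + E
l = -1190 (l = -1118 - 72 = -1190)
t(M) = -40
q(r) = (-68 + r)*(-7 + r) (q(r) = (r - 7)*(r - 68) = (-7 + r)*(-68 + r) = (-68 + r)*(-7 + r))
(l - t(-33)) - q(-68) = (-1190 - 1*(-40)) - (476 + (-68)**2 - 75*(-68)) = (-1190 + 40) - (476 + 4624 + 5100) = -1150 - 1*10200 = -1150 - 10200 = -11350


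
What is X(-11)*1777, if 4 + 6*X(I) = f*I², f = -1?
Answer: -222125/6 ≈ -37021.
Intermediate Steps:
X(I) = -⅔ - I²/6 (X(I) = -⅔ + (-I²)/6 = -⅔ - I²/6)
X(-11)*1777 = (-⅔ - ⅙*(-11)²)*1777 = (-⅔ - ⅙*121)*1777 = (-⅔ - 121/6)*1777 = -125/6*1777 = -222125/6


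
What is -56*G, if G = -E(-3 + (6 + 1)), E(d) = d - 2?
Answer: 112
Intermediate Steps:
E(d) = -2 + d
G = -2 (G = -(-2 + (-3 + (6 + 1))) = -(-2 + (-3 + 7)) = -(-2 + 4) = -1*2 = -2)
-56*G = -56*(-2) = 112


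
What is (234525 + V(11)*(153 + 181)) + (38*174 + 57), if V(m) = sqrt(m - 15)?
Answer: 241194 + 668*I ≈ 2.4119e+5 + 668.0*I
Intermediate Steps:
V(m) = sqrt(-15 + m)
(234525 + V(11)*(153 + 181)) + (38*174 + 57) = (234525 + sqrt(-15 + 11)*(153 + 181)) + (38*174 + 57) = (234525 + sqrt(-4)*334) + (6612 + 57) = (234525 + (2*I)*334) + 6669 = (234525 + 668*I) + 6669 = 241194 + 668*I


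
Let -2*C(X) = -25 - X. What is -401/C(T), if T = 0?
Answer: -802/25 ≈ -32.080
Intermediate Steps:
C(X) = 25/2 + X/2 (C(X) = -(-25 - X)/2 = 25/2 + X/2)
-401/C(T) = -401/(25/2 + (½)*0) = -401/(25/2 + 0) = -401/25/2 = -401*2/25 = -802/25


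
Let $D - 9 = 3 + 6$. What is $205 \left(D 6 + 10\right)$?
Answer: $24190$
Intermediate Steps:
$D = 18$ ($D = 9 + \left(3 + 6\right) = 9 + 9 = 18$)
$205 \left(D 6 + 10\right) = 205 \left(18 \cdot 6 + 10\right) = 205 \left(108 + 10\right) = 205 \cdot 118 = 24190$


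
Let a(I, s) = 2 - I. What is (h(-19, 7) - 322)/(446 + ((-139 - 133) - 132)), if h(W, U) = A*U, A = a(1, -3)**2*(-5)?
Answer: -17/2 ≈ -8.5000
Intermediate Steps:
A = -5 (A = (2 - 1*1)**2*(-5) = (2 - 1)**2*(-5) = 1**2*(-5) = 1*(-5) = -5)
h(W, U) = -5*U
(h(-19, 7) - 322)/(446 + ((-139 - 133) - 132)) = (-5*7 - 322)/(446 + ((-139 - 133) - 132)) = (-35 - 322)/(446 + (-272 - 132)) = -357/(446 - 404) = -357/42 = -357*1/42 = -17/2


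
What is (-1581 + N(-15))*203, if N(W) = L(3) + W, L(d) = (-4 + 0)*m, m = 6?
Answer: -328860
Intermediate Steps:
L(d) = -24 (L(d) = (-4 + 0)*6 = -4*6 = -24)
N(W) = -24 + W
(-1581 + N(-15))*203 = (-1581 + (-24 - 15))*203 = (-1581 - 39)*203 = -1620*203 = -328860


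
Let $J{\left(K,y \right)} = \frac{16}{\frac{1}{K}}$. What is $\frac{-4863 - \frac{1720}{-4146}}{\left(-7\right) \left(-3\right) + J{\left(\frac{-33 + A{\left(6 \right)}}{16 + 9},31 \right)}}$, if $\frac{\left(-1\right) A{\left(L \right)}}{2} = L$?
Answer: $\frac{50400695}{80847} \approx 623.41$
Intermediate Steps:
$A{\left(L \right)} = - 2 L$
$J{\left(K,y \right)} = 16 K$
$\frac{-4863 - \frac{1720}{-4146}}{\left(-7\right) \left(-3\right) + J{\left(\frac{-33 + A{\left(6 \right)}}{16 + 9},31 \right)}} = \frac{-4863 - \frac{1720}{-4146}}{\left(-7\right) \left(-3\right) + 16 \frac{-33 - 12}{16 + 9}} = \frac{-4863 - - \frac{860}{2073}}{21 + 16 \frac{-33 - 12}{25}} = \frac{-4863 + \frac{860}{2073}}{21 + 16 \left(\left(-45\right) \frac{1}{25}\right)} = - \frac{10080139}{2073 \left(21 + 16 \left(- \frac{9}{5}\right)\right)} = - \frac{10080139}{2073 \left(21 - \frac{144}{5}\right)} = - \frac{10080139}{2073 \left(- \frac{39}{5}\right)} = \left(- \frac{10080139}{2073}\right) \left(- \frac{5}{39}\right) = \frac{50400695}{80847}$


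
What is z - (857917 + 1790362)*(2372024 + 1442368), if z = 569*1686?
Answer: -10101573272034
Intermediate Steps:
z = 959334
z - (857917 + 1790362)*(2372024 + 1442368) = 959334 - (857917 + 1790362)*(2372024 + 1442368) = 959334 - 2648279*3814392 = 959334 - 1*10101574231368 = 959334 - 10101574231368 = -10101573272034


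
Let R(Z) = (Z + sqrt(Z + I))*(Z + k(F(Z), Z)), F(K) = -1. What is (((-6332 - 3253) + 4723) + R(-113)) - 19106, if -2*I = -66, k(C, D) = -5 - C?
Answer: -10747 - 468*I*sqrt(5) ≈ -10747.0 - 1046.5*I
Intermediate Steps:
I = 33 (I = -1/2*(-66) = 33)
R(Z) = (-4 + Z)*(Z + sqrt(33 + Z)) (R(Z) = (Z + sqrt(Z + 33))*(Z + (-5 - 1*(-1))) = (Z + sqrt(33 + Z))*(Z + (-5 + 1)) = (Z + sqrt(33 + Z))*(Z - 4) = (Z + sqrt(33 + Z))*(-4 + Z) = (-4 + Z)*(Z + sqrt(33 + Z)))
(((-6332 - 3253) + 4723) + R(-113)) - 19106 = (((-6332 - 3253) + 4723) + ((-113)**2 - 4*(-113) - 4*sqrt(33 - 113) - 113*sqrt(33 - 113))) - 19106 = ((-9585 + 4723) + (12769 + 452 - 16*I*sqrt(5) - 452*I*sqrt(5))) - 19106 = (-4862 + (12769 + 452 - 16*I*sqrt(5) - 452*I*sqrt(5))) - 19106 = (-4862 + (13221 - 468*I*sqrt(5))) - 19106 = (8359 - 468*I*sqrt(5)) - 19106 = -10747 - 468*I*sqrt(5)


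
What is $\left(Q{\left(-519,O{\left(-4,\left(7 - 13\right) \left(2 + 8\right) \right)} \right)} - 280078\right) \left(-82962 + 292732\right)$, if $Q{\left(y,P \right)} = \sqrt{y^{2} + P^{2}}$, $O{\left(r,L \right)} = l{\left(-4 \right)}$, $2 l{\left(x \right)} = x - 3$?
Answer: $-58751962060 + 104885 \sqrt{1077493} \approx -5.8643 \cdot 10^{10}$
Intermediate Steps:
$l{\left(x \right)} = - \frac{3}{2} + \frac{x}{2}$ ($l{\left(x \right)} = \frac{x - 3}{2} = \frac{-3 + x}{2} = - \frac{3}{2} + \frac{x}{2}$)
$O{\left(r,L \right)} = - \frac{7}{2}$ ($O{\left(r,L \right)} = - \frac{3}{2} + \frac{1}{2} \left(-4\right) = - \frac{3}{2} - 2 = - \frac{7}{2}$)
$Q{\left(y,P \right)} = \sqrt{P^{2} + y^{2}}$
$\left(Q{\left(-519,O{\left(-4,\left(7 - 13\right) \left(2 + 8\right) \right)} \right)} - 280078\right) \left(-82962 + 292732\right) = \left(\sqrt{\left(- \frac{7}{2}\right)^{2} + \left(-519\right)^{2}} - 280078\right) \left(-82962 + 292732\right) = \left(\sqrt{\frac{49}{4} + 269361} - 280078\right) 209770 = \left(\sqrt{\frac{1077493}{4}} - 280078\right) 209770 = \left(\frac{\sqrt{1077493}}{2} - 280078\right) 209770 = \left(-280078 + \frac{\sqrt{1077493}}{2}\right) 209770 = -58751962060 + 104885 \sqrt{1077493}$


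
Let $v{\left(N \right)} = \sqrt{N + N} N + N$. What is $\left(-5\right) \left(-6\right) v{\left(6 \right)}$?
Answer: $180 + 360 \sqrt{3} \approx 803.54$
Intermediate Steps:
$v{\left(N \right)} = N + \sqrt{2} N^{\frac{3}{2}}$ ($v{\left(N \right)} = \sqrt{2 N} N + N = \sqrt{2} \sqrt{N} N + N = \sqrt{2} N^{\frac{3}{2}} + N = N + \sqrt{2} N^{\frac{3}{2}}$)
$\left(-5\right) \left(-6\right) v{\left(6 \right)} = \left(-5\right) \left(-6\right) \left(6 + \sqrt{2} \cdot 6^{\frac{3}{2}}\right) = 30 \left(6 + \sqrt{2} \cdot 6 \sqrt{6}\right) = 30 \left(6 + 12 \sqrt{3}\right) = 180 + 360 \sqrt{3}$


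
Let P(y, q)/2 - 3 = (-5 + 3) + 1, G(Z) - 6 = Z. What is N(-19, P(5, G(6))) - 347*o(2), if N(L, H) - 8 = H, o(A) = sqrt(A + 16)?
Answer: 12 - 1041*sqrt(2) ≈ -1460.2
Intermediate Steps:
o(A) = sqrt(16 + A)
G(Z) = 6 + Z
P(y, q) = 4 (P(y, q) = 6 + 2*((-5 + 3) + 1) = 6 + 2*(-2 + 1) = 6 + 2*(-1) = 6 - 2 = 4)
N(L, H) = 8 + H
N(-19, P(5, G(6))) - 347*o(2) = (8 + 4) - 347*sqrt(16 + 2) = 12 - 1041*sqrt(2)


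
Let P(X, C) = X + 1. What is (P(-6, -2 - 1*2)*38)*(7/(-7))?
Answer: 190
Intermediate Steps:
P(X, C) = 1 + X
(P(-6, -2 - 1*2)*38)*(7/(-7)) = ((1 - 6)*38)*(7/(-7)) = (-5*38)*(7*(-1/7)) = -190*(-1) = 190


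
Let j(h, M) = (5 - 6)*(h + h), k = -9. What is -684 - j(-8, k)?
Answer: -700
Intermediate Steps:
j(h, M) = -2*h
-684 - j(-8, k) = -684 - (-2)*(-8) = -684 - 1*16 = -684 - 16 = -700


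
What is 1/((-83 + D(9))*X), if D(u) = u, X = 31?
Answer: -1/2294 ≈ -0.00043592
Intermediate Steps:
1/((-83 + D(9))*X) = 1/((-83 + 9)*31) = 1/(-74*31) = 1/(-2294) = -1/2294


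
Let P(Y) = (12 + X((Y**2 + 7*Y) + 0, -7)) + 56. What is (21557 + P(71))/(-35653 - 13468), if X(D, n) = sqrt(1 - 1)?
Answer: -21625/49121 ≈ -0.44024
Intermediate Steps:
X(D, n) = 0 (X(D, n) = sqrt(0) = 0)
P(Y) = 68 (P(Y) = (12 + 0) + 56 = 12 + 56 = 68)
(21557 + P(71))/(-35653 - 13468) = (21557 + 68)/(-35653 - 13468) = 21625/(-49121) = 21625*(-1/49121) = -21625/49121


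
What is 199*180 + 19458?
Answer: 55278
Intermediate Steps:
199*180 + 19458 = 35820 + 19458 = 55278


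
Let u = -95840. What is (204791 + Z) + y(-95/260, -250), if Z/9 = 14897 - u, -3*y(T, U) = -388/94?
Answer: 169400978/141 ≈ 1.2014e+6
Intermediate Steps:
y(T, U) = 194/141 (y(T, U) = -(-388)/(3*94) = -⅓*(-194/47) = 194/141)
Z = 996633 (Z = 9*(14897 - 1*(-95840)) = 9*(14897 + 95840) = 9*110737 = 996633)
(204791 + Z) + y(-95/260, -250) = (204791 + 996633) + 194/141 = 1201424 + 194/141 = 169400978/141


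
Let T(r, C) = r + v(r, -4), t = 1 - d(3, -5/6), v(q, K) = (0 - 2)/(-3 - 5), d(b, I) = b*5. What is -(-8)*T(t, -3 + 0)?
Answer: -110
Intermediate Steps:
d(b, I) = 5*b
v(q, K) = ¼ (v(q, K) = -2/(-8) = -2*(-⅛) = ¼)
t = -14 (t = 1 - 5*3 = 1 - 1*15 = 1 - 15 = -14)
T(r, C) = ¼ + r (T(r, C) = r + ¼ = ¼ + r)
-(-8)*T(t, -3 + 0) = -(-8)*(¼ - 14) = -(-8)*(-55)/4 = -2*55 = -110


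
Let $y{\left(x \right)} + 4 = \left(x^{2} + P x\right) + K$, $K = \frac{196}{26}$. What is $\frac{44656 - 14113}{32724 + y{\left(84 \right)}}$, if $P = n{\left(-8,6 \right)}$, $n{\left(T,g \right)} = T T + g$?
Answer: $\frac{397059}{593626} \approx 0.66887$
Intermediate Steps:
$n{\left(T,g \right)} = g + T^{2}$ ($n{\left(T,g \right)} = T^{2} + g = g + T^{2}$)
$K = \frac{98}{13}$ ($K = 196 \cdot \frac{1}{26} = \frac{98}{13} \approx 7.5385$)
$P = 70$ ($P = 6 + \left(-8\right)^{2} = 6 + 64 = 70$)
$y{\left(x \right)} = \frac{46}{13} + x^{2} + 70 x$ ($y{\left(x \right)} = -4 + \left(\left(x^{2} + 70 x\right) + \frac{98}{13}\right) = -4 + \left(\frac{98}{13} + x^{2} + 70 x\right) = \frac{46}{13} + x^{2} + 70 x$)
$\frac{44656 - 14113}{32724 + y{\left(84 \right)}} = \frac{44656 - 14113}{32724 + \left(\frac{46}{13} + 84^{2} + 70 \cdot 84\right)} = \frac{30543}{32724 + \left(\frac{46}{13} + 7056 + 5880\right)} = \frac{30543}{32724 + \frac{168214}{13}} = \frac{30543}{\frac{593626}{13}} = 30543 \cdot \frac{13}{593626} = \frac{397059}{593626}$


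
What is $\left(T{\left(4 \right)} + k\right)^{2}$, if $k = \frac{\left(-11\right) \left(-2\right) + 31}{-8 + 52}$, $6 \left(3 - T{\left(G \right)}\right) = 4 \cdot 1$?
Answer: $\frac{218089}{17424} \approx 12.517$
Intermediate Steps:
$T{\left(G \right)} = \frac{7}{3}$ ($T{\left(G \right)} = 3 - \frac{4 \cdot 1}{6} = 3 - \frac{2}{3} = \frac{7}{3}$)
$k = \frac{53}{44}$ ($k = \frac{22 + 31}{44} = 53 \cdot \frac{1}{44} = \frac{53}{44} \approx 1.2045$)
$\left(T{\left(4 \right)} + k\right)^{2} = \left(\frac{7}{3} + \frac{53}{44}\right)^{2} = \left(\frac{467}{132}\right)^{2} = \frac{218089}{17424}$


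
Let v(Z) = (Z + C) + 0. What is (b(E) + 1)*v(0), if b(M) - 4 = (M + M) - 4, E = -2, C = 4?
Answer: -12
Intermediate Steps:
v(Z) = 4 + Z (v(Z) = (Z + 4) + 0 = (4 + Z) + 0 = 4 + Z)
b(M) = 2*M (b(M) = 4 + ((M + M) - 4) = 4 + (2*M - 4) = 4 + (-4 + 2*M) = 2*M)
(b(E) + 1)*v(0) = (2*(-2) + 1)*(4 + 0) = (-4 + 1)*4 = -3*4 = -12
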